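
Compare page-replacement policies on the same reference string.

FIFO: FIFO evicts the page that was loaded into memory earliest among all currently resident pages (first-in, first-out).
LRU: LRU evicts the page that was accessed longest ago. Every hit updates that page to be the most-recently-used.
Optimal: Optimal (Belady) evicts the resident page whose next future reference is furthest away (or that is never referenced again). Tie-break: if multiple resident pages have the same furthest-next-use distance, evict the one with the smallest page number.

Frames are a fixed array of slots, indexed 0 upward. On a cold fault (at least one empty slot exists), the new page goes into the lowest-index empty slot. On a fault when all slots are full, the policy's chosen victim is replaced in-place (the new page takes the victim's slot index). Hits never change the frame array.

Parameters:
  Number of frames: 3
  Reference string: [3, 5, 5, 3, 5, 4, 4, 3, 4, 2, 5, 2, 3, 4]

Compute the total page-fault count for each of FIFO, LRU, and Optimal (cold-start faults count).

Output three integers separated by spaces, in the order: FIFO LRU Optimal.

--- FIFO ---
  step 0: ref 3 -> FAULT, frames=[3,-,-] (faults so far: 1)
  step 1: ref 5 -> FAULT, frames=[3,5,-] (faults so far: 2)
  step 2: ref 5 -> HIT, frames=[3,5,-] (faults so far: 2)
  step 3: ref 3 -> HIT, frames=[3,5,-] (faults so far: 2)
  step 4: ref 5 -> HIT, frames=[3,5,-] (faults so far: 2)
  step 5: ref 4 -> FAULT, frames=[3,5,4] (faults so far: 3)
  step 6: ref 4 -> HIT, frames=[3,5,4] (faults so far: 3)
  step 7: ref 3 -> HIT, frames=[3,5,4] (faults so far: 3)
  step 8: ref 4 -> HIT, frames=[3,5,4] (faults so far: 3)
  step 9: ref 2 -> FAULT, evict 3, frames=[2,5,4] (faults so far: 4)
  step 10: ref 5 -> HIT, frames=[2,5,4] (faults so far: 4)
  step 11: ref 2 -> HIT, frames=[2,5,4] (faults so far: 4)
  step 12: ref 3 -> FAULT, evict 5, frames=[2,3,4] (faults so far: 5)
  step 13: ref 4 -> HIT, frames=[2,3,4] (faults so far: 5)
  FIFO total faults: 5
--- LRU ---
  step 0: ref 3 -> FAULT, frames=[3,-,-] (faults so far: 1)
  step 1: ref 5 -> FAULT, frames=[3,5,-] (faults so far: 2)
  step 2: ref 5 -> HIT, frames=[3,5,-] (faults so far: 2)
  step 3: ref 3 -> HIT, frames=[3,5,-] (faults so far: 2)
  step 4: ref 5 -> HIT, frames=[3,5,-] (faults so far: 2)
  step 5: ref 4 -> FAULT, frames=[3,5,4] (faults so far: 3)
  step 6: ref 4 -> HIT, frames=[3,5,4] (faults so far: 3)
  step 7: ref 3 -> HIT, frames=[3,5,4] (faults so far: 3)
  step 8: ref 4 -> HIT, frames=[3,5,4] (faults so far: 3)
  step 9: ref 2 -> FAULT, evict 5, frames=[3,2,4] (faults so far: 4)
  step 10: ref 5 -> FAULT, evict 3, frames=[5,2,4] (faults so far: 5)
  step 11: ref 2 -> HIT, frames=[5,2,4] (faults so far: 5)
  step 12: ref 3 -> FAULT, evict 4, frames=[5,2,3] (faults so far: 6)
  step 13: ref 4 -> FAULT, evict 5, frames=[4,2,3] (faults so far: 7)
  LRU total faults: 7
--- Optimal ---
  step 0: ref 3 -> FAULT, frames=[3,-,-] (faults so far: 1)
  step 1: ref 5 -> FAULT, frames=[3,5,-] (faults so far: 2)
  step 2: ref 5 -> HIT, frames=[3,5,-] (faults so far: 2)
  step 3: ref 3 -> HIT, frames=[3,5,-] (faults so far: 2)
  step 4: ref 5 -> HIT, frames=[3,5,-] (faults so far: 2)
  step 5: ref 4 -> FAULT, frames=[3,5,4] (faults so far: 3)
  step 6: ref 4 -> HIT, frames=[3,5,4] (faults so far: 3)
  step 7: ref 3 -> HIT, frames=[3,5,4] (faults so far: 3)
  step 8: ref 4 -> HIT, frames=[3,5,4] (faults so far: 3)
  step 9: ref 2 -> FAULT, evict 4, frames=[3,5,2] (faults so far: 4)
  step 10: ref 5 -> HIT, frames=[3,5,2] (faults so far: 4)
  step 11: ref 2 -> HIT, frames=[3,5,2] (faults so far: 4)
  step 12: ref 3 -> HIT, frames=[3,5,2] (faults so far: 4)
  step 13: ref 4 -> FAULT, evict 2, frames=[3,5,4] (faults so far: 5)
  Optimal total faults: 5

Answer: 5 7 5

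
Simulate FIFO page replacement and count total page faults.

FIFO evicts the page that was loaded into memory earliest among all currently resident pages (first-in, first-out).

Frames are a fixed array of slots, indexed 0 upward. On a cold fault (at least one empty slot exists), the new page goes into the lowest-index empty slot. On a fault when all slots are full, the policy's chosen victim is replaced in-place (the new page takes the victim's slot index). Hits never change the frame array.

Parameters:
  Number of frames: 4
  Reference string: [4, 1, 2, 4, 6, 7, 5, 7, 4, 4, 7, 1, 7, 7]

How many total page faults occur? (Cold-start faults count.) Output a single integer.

Answer: 8

Derivation:
Step 0: ref 4 → FAULT, frames=[4,-,-,-]
Step 1: ref 1 → FAULT, frames=[4,1,-,-]
Step 2: ref 2 → FAULT, frames=[4,1,2,-]
Step 3: ref 4 → HIT, frames=[4,1,2,-]
Step 4: ref 6 → FAULT, frames=[4,1,2,6]
Step 5: ref 7 → FAULT (evict 4), frames=[7,1,2,6]
Step 6: ref 5 → FAULT (evict 1), frames=[7,5,2,6]
Step 7: ref 7 → HIT, frames=[7,5,2,6]
Step 8: ref 4 → FAULT (evict 2), frames=[7,5,4,6]
Step 9: ref 4 → HIT, frames=[7,5,4,6]
Step 10: ref 7 → HIT, frames=[7,5,4,6]
Step 11: ref 1 → FAULT (evict 6), frames=[7,5,4,1]
Step 12: ref 7 → HIT, frames=[7,5,4,1]
Step 13: ref 7 → HIT, frames=[7,5,4,1]
Total faults: 8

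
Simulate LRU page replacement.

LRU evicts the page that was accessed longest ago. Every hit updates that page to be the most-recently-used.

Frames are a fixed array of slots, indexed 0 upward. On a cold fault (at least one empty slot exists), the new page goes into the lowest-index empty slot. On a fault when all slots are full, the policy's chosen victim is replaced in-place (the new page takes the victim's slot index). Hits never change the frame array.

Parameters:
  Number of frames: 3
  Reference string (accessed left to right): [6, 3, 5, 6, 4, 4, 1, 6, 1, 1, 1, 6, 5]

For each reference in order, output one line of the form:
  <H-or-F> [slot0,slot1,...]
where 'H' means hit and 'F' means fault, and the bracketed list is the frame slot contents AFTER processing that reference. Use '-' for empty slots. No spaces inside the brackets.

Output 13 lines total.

F [6,-,-]
F [6,3,-]
F [6,3,5]
H [6,3,5]
F [6,4,5]
H [6,4,5]
F [6,4,1]
H [6,4,1]
H [6,4,1]
H [6,4,1]
H [6,4,1]
H [6,4,1]
F [6,5,1]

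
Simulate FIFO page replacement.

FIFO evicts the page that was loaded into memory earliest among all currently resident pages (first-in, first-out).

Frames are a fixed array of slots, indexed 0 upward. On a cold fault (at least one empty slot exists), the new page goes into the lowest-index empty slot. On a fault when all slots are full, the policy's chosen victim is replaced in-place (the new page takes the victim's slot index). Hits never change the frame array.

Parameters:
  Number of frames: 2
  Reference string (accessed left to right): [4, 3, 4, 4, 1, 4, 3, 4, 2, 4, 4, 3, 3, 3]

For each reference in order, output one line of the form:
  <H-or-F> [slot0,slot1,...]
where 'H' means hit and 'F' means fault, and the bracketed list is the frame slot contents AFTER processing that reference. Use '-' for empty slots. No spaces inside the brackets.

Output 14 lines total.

F [4,-]
F [4,3]
H [4,3]
H [4,3]
F [1,3]
F [1,4]
F [3,4]
H [3,4]
F [3,2]
F [4,2]
H [4,2]
F [4,3]
H [4,3]
H [4,3]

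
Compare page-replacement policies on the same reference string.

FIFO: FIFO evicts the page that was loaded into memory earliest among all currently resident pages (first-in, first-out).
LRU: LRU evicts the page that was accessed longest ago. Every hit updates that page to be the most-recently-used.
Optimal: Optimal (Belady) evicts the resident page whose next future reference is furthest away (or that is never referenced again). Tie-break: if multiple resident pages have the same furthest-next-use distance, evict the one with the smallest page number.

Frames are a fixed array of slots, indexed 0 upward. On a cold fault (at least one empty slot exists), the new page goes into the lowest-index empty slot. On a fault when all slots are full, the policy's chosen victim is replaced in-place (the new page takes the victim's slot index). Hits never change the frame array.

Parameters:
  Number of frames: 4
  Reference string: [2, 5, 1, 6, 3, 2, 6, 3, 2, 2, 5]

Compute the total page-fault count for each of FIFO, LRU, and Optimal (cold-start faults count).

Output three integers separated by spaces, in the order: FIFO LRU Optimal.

Answer: 7 7 5

Derivation:
--- FIFO ---
  step 0: ref 2 -> FAULT, frames=[2,-,-,-] (faults so far: 1)
  step 1: ref 5 -> FAULT, frames=[2,5,-,-] (faults so far: 2)
  step 2: ref 1 -> FAULT, frames=[2,5,1,-] (faults so far: 3)
  step 3: ref 6 -> FAULT, frames=[2,5,1,6] (faults so far: 4)
  step 4: ref 3 -> FAULT, evict 2, frames=[3,5,1,6] (faults so far: 5)
  step 5: ref 2 -> FAULT, evict 5, frames=[3,2,1,6] (faults so far: 6)
  step 6: ref 6 -> HIT, frames=[3,2,1,6] (faults so far: 6)
  step 7: ref 3 -> HIT, frames=[3,2,1,6] (faults so far: 6)
  step 8: ref 2 -> HIT, frames=[3,2,1,6] (faults so far: 6)
  step 9: ref 2 -> HIT, frames=[3,2,1,6] (faults so far: 6)
  step 10: ref 5 -> FAULT, evict 1, frames=[3,2,5,6] (faults so far: 7)
  FIFO total faults: 7
--- LRU ---
  step 0: ref 2 -> FAULT, frames=[2,-,-,-] (faults so far: 1)
  step 1: ref 5 -> FAULT, frames=[2,5,-,-] (faults so far: 2)
  step 2: ref 1 -> FAULT, frames=[2,5,1,-] (faults so far: 3)
  step 3: ref 6 -> FAULT, frames=[2,5,1,6] (faults so far: 4)
  step 4: ref 3 -> FAULT, evict 2, frames=[3,5,1,6] (faults so far: 5)
  step 5: ref 2 -> FAULT, evict 5, frames=[3,2,1,6] (faults so far: 6)
  step 6: ref 6 -> HIT, frames=[3,2,1,6] (faults so far: 6)
  step 7: ref 3 -> HIT, frames=[3,2,1,6] (faults so far: 6)
  step 8: ref 2 -> HIT, frames=[3,2,1,6] (faults so far: 6)
  step 9: ref 2 -> HIT, frames=[3,2,1,6] (faults so far: 6)
  step 10: ref 5 -> FAULT, evict 1, frames=[3,2,5,6] (faults so far: 7)
  LRU total faults: 7
--- Optimal ---
  step 0: ref 2 -> FAULT, frames=[2,-,-,-] (faults so far: 1)
  step 1: ref 5 -> FAULT, frames=[2,5,-,-] (faults so far: 2)
  step 2: ref 1 -> FAULT, frames=[2,5,1,-] (faults so far: 3)
  step 3: ref 6 -> FAULT, frames=[2,5,1,6] (faults so far: 4)
  step 4: ref 3 -> FAULT, evict 1, frames=[2,5,3,6] (faults so far: 5)
  step 5: ref 2 -> HIT, frames=[2,5,3,6] (faults so far: 5)
  step 6: ref 6 -> HIT, frames=[2,5,3,6] (faults so far: 5)
  step 7: ref 3 -> HIT, frames=[2,5,3,6] (faults so far: 5)
  step 8: ref 2 -> HIT, frames=[2,5,3,6] (faults so far: 5)
  step 9: ref 2 -> HIT, frames=[2,5,3,6] (faults so far: 5)
  step 10: ref 5 -> HIT, frames=[2,5,3,6] (faults so far: 5)
  Optimal total faults: 5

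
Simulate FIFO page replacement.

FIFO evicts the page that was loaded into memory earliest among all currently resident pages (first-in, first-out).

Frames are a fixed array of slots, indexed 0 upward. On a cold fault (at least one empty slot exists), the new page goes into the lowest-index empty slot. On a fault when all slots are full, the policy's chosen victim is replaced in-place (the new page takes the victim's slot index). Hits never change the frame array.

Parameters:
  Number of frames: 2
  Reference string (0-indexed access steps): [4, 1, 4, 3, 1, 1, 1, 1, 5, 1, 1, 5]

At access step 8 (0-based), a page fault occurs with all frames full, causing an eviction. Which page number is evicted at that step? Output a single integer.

Answer: 1

Derivation:
Step 0: ref 4 -> FAULT, frames=[4,-]
Step 1: ref 1 -> FAULT, frames=[4,1]
Step 2: ref 4 -> HIT, frames=[4,1]
Step 3: ref 3 -> FAULT, evict 4, frames=[3,1]
Step 4: ref 1 -> HIT, frames=[3,1]
Step 5: ref 1 -> HIT, frames=[3,1]
Step 6: ref 1 -> HIT, frames=[3,1]
Step 7: ref 1 -> HIT, frames=[3,1]
Step 8: ref 5 -> FAULT, evict 1, frames=[3,5]
At step 8: evicted page 1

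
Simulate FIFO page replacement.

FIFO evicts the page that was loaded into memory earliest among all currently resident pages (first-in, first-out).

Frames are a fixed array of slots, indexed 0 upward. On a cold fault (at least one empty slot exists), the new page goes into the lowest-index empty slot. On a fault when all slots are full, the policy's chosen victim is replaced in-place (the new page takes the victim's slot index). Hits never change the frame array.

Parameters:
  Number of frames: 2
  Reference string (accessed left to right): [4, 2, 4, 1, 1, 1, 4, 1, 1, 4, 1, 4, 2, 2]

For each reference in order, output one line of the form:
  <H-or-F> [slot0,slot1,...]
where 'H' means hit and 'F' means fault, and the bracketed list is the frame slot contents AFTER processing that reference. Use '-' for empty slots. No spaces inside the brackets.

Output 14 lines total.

F [4,-]
F [4,2]
H [4,2]
F [1,2]
H [1,2]
H [1,2]
F [1,4]
H [1,4]
H [1,4]
H [1,4]
H [1,4]
H [1,4]
F [2,4]
H [2,4]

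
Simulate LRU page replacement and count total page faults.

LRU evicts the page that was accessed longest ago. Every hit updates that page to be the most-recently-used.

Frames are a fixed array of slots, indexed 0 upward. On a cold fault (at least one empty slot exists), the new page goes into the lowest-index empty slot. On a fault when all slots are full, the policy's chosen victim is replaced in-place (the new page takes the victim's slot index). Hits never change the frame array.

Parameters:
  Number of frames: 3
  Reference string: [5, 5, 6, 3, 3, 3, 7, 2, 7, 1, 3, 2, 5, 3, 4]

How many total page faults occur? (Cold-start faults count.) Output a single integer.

Answer: 10

Derivation:
Step 0: ref 5 → FAULT, frames=[5,-,-]
Step 1: ref 5 → HIT, frames=[5,-,-]
Step 2: ref 6 → FAULT, frames=[5,6,-]
Step 3: ref 3 → FAULT, frames=[5,6,3]
Step 4: ref 3 → HIT, frames=[5,6,3]
Step 5: ref 3 → HIT, frames=[5,6,3]
Step 6: ref 7 → FAULT (evict 5), frames=[7,6,3]
Step 7: ref 2 → FAULT (evict 6), frames=[7,2,3]
Step 8: ref 7 → HIT, frames=[7,2,3]
Step 9: ref 1 → FAULT (evict 3), frames=[7,2,1]
Step 10: ref 3 → FAULT (evict 2), frames=[7,3,1]
Step 11: ref 2 → FAULT (evict 7), frames=[2,3,1]
Step 12: ref 5 → FAULT (evict 1), frames=[2,3,5]
Step 13: ref 3 → HIT, frames=[2,3,5]
Step 14: ref 4 → FAULT (evict 2), frames=[4,3,5]
Total faults: 10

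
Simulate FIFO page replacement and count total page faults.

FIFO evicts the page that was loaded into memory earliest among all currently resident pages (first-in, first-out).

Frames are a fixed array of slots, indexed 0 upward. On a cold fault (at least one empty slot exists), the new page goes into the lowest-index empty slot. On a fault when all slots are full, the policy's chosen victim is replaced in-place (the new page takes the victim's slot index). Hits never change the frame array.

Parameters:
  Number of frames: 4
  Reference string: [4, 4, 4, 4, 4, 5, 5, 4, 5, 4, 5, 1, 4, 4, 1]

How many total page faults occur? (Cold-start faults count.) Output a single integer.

Answer: 3

Derivation:
Step 0: ref 4 → FAULT, frames=[4,-,-,-]
Step 1: ref 4 → HIT, frames=[4,-,-,-]
Step 2: ref 4 → HIT, frames=[4,-,-,-]
Step 3: ref 4 → HIT, frames=[4,-,-,-]
Step 4: ref 4 → HIT, frames=[4,-,-,-]
Step 5: ref 5 → FAULT, frames=[4,5,-,-]
Step 6: ref 5 → HIT, frames=[4,5,-,-]
Step 7: ref 4 → HIT, frames=[4,5,-,-]
Step 8: ref 5 → HIT, frames=[4,5,-,-]
Step 9: ref 4 → HIT, frames=[4,5,-,-]
Step 10: ref 5 → HIT, frames=[4,5,-,-]
Step 11: ref 1 → FAULT, frames=[4,5,1,-]
Step 12: ref 4 → HIT, frames=[4,5,1,-]
Step 13: ref 4 → HIT, frames=[4,5,1,-]
Step 14: ref 1 → HIT, frames=[4,5,1,-]
Total faults: 3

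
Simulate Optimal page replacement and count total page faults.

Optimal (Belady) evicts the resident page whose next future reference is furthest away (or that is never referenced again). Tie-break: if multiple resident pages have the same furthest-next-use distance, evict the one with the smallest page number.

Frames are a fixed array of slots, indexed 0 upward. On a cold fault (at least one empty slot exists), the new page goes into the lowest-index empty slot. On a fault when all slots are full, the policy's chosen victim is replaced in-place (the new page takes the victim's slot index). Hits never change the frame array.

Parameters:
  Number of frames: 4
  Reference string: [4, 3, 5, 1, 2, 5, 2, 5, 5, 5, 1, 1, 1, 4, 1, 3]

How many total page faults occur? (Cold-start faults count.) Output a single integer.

Answer: 6

Derivation:
Step 0: ref 4 → FAULT, frames=[4,-,-,-]
Step 1: ref 3 → FAULT, frames=[4,3,-,-]
Step 2: ref 5 → FAULT, frames=[4,3,5,-]
Step 3: ref 1 → FAULT, frames=[4,3,5,1]
Step 4: ref 2 → FAULT (evict 3), frames=[4,2,5,1]
Step 5: ref 5 → HIT, frames=[4,2,5,1]
Step 6: ref 2 → HIT, frames=[4,2,5,1]
Step 7: ref 5 → HIT, frames=[4,2,5,1]
Step 8: ref 5 → HIT, frames=[4,2,5,1]
Step 9: ref 5 → HIT, frames=[4,2,5,1]
Step 10: ref 1 → HIT, frames=[4,2,5,1]
Step 11: ref 1 → HIT, frames=[4,2,5,1]
Step 12: ref 1 → HIT, frames=[4,2,5,1]
Step 13: ref 4 → HIT, frames=[4,2,5,1]
Step 14: ref 1 → HIT, frames=[4,2,5,1]
Step 15: ref 3 → FAULT (evict 1), frames=[4,2,5,3]
Total faults: 6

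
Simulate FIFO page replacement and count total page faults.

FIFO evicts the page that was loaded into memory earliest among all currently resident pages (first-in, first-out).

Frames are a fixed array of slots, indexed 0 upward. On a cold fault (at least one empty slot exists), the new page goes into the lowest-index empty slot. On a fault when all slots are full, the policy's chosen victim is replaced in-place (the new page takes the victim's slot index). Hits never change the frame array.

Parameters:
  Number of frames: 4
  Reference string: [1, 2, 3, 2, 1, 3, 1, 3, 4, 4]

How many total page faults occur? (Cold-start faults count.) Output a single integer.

Step 0: ref 1 → FAULT, frames=[1,-,-,-]
Step 1: ref 2 → FAULT, frames=[1,2,-,-]
Step 2: ref 3 → FAULT, frames=[1,2,3,-]
Step 3: ref 2 → HIT, frames=[1,2,3,-]
Step 4: ref 1 → HIT, frames=[1,2,3,-]
Step 5: ref 3 → HIT, frames=[1,2,3,-]
Step 6: ref 1 → HIT, frames=[1,2,3,-]
Step 7: ref 3 → HIT, frames=[1,2,3,-]
Step 8: ref 4 → FAULT, frames=[1,2,3,4]
Step 9: ref 4 → HIT, frames=[1,2,3,4]
Total faults: 4

Answer: 4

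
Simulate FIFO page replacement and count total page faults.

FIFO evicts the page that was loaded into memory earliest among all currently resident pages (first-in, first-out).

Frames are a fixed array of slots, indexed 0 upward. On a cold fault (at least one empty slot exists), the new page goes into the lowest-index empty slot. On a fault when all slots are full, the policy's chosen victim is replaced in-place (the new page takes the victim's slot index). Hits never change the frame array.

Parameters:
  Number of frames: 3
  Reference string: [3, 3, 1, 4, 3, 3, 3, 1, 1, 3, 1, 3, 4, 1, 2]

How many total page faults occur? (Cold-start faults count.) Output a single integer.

Step 0: ref 3 → FAULT, frames=[3,-,-]
Step 1: ref 3 → HIT, frames=[3,-,-]
Step 2: ref 1 → FAULT, frames=[3,1,-]
Step 3: ref 4 → FAULT, frames=[3,1,4]
Step 4: ref 3 → HIT, frames=[3,1,4]
Step 5: ref 3 → HIT, frames=[3,1,4]
Step 6: ref 3 → HIT, frames=[3,1,4]
Step 7: ref 1 → HIT, frames=[3,1,4]
Step 8: ref 1 → HIT, frames=[3,1,4]
Step 9: ref 3 → HIT, frames=[3,1,4]
Step 10: ref 1 → HIT, frames=[3,1,4]
Step 11: ref 3 → HIT, frames=[3,1,4]
Step 12: ref 4 → HIT, frames=[3,1,4]
Step 13: ref 1 → HIT, frames=[3,1,4]
Step 14: ref 2 → FAULT (evict 3), frames=[2,1,4]
Total faults: 4

Answer: 4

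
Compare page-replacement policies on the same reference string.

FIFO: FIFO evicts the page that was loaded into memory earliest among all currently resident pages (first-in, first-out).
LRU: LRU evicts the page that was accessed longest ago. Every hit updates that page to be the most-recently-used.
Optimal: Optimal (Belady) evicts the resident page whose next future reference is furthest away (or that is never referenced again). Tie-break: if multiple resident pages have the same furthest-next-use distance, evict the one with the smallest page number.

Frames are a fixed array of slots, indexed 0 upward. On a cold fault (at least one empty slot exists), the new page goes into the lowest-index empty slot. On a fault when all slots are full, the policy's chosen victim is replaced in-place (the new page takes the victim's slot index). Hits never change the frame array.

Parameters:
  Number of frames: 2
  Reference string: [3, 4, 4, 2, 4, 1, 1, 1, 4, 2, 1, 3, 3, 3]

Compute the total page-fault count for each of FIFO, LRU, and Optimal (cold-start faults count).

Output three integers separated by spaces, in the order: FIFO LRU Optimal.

Answer: 8 7 6

Derivation:
--- FIFO ---
  step 0: ref 3 -> FAULT, frames=[3,-] (faults so far: 1)
  step 1: ref 4 -> FAULT, frames=[3,4] (faults so far: 2)
  step 2: ref 4 -> HIT, frames=[3,4] (faults so far: 2)
  step 3: ref 2 -> FAULT, evict 3, frames=[2,4] (faults so far: 3)
  step 4: ref 4 -> HIT, frames=[2,4] (faults so far: 3)
  step 5: ref 1 -> FAULT, evict 4, frames=[2,1] (faults so far: 4)
  step 6: ref 1 -> HIT, frames=[2,1] (faults so far: 4)
  step 7: ref 1 -> HIT, frames=[2,1] (faults so far: 4)
  step 8: ref 4 -> FAULT, evict 2, frames=[4,1] (faults so far: 5)
  step 9: ref 2 -> FAULT, evict 1, frames=[4,2] (faults so far: 6)
  step 10: ref 1 -> FAULT, evict 4, frames=[1,2] (faults so far: 7)
  step 11: ref 3 -> FAULT, evict 2, frames=[1,3] (faults so far: 8)
  step 12: ref 3 -> HIT, frames=[1,3] (faults so far: 8)
  step 13: ref 3 -> HIT, frames=[1,3] (faults so far: 8)
  FIFO total faults: 8
--- LRU ---
  step 0: ref 3 -> FAULT, frames=[3,-] (faults so far: 1)
  step 1: ref 4 -> FAULT, frames=[3,4] (faults so far: 2)
  step 2: ref 4 -> HIT, frames=[3,4] (faults so far: 2)
  step 3: ref 2 -> FAULT, evict 3, frames=[2,4] (faults so far: 3)
  step 4: ref 4 -> HIT, frames=[2,4] (faults so far: 3)
  step 5: ref 1 -> FAULT, evict 2, frames=[1,4] (faults so far: 4)
  step 6: ref 1 -> HIT, frames=[1,4] (faults so far: 4)
  step 7: ref 1 -> HIT, frames=[1,4] (faults so far: 4)
  step 8: ref 4 -> HIT, frames=[1,4] (faults so far: 4)
  step 9: ref 2 -> FAULT, evict 1, frames=[2,4] (faults so far: 5)
  step 10: ref 1 -> FAULT, evict 4, frames=[2,1] (faults so far: 6)
  step 11: ref 3 -> FAULT, evict 2, frames=[3,1] (faults so far: 7)
  step 12: ref 3 -> HIT, frames=[3,1] (faults so far: 7)
  step 13: ref 3 -> HIT, frames=[3,1] (faults so far: 7)
  LRU total faults: 7
--- Optimal ---
  step 0: ref 3 -> FAULT, frames=[3,-] (faults so far: 1)
  step 1: ref 4 -> FAULT, frames=[3,4] (faults so far: 2)
  step 2: ref 4 -> HIT, frames=[3,4] (faults so far: 2)
  step 3: ref 2 -> FAULT, evict 3, frames=[2,4] (faults so far: 3)
  step 4: ref 4 -> HIT, frames=[2,4] (faults so far: 3)
  step 5: ref 1 -> FAULT, evict 2, frames=[1,4] (faults so far: 4)
  step 6: ref 1 -> HIT, frames=[1,4] (faults so far: 4)
  step 7: ref 1 -> HIT, frames=[1,4] (faults so far: 4)
  step 8: ref 4 -> HIT, frames=[1,4] (faults so far: 4)
  step 9: ref 2 -> FAULT, evict 4, frames=[1,2] (faults so far: 5)
  step 10: ref 1 -> HIT, frames=[1,2] (faults so far: 5)
  step 11: ref 3 -> FAULT, evict 1, frames=[3,2] (faults so far: 6)
  step 12: ref 3 -> HIT, frames=[3,2] (faults so far: 6)
  step 13: ref 3 -> HIT, frames=[3,2] (faults so far: 6)
  Optimal total faults: 6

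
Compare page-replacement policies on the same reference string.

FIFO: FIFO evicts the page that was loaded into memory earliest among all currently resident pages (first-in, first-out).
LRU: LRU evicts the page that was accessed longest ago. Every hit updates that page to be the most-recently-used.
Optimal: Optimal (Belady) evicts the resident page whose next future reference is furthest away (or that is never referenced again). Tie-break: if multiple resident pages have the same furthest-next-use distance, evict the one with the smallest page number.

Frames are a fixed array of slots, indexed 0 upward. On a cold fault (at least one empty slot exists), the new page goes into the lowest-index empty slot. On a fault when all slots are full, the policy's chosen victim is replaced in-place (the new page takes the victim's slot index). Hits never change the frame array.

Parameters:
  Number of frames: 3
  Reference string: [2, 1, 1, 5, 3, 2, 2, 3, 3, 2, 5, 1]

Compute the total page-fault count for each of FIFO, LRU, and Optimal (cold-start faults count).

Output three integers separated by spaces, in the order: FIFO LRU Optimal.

--- FIFO ---
  step 0: ref 2 -> FAULT, frames=[2,-,-] (faults so far: 1)
  step 1: ref 1 -> FAULT, frames=[2,1,-] (faults so far: 2)
  step 2: ref 1 -> HIT, frames=[2,1,-] (faults so far: 2)
  step 3: ref 5 -> FAULT, frames=[2,1,5] (faults so far: 3)
  step 4: ref 3 -> FAULT, evict 2, frames=[3,1,5] (faults so far: 4)
  step 5: ref 2 -> FAULT, evict 1, frames=[3,2,5] (faults so far: 5)
  step 6: ref 2 -> HIT, frames=[3,2,5] (faults so far: 5)
  step 7: ref 3 -> HIT, frames=[3,2,5] (faults so far: 5)
  step 8: ref 3 -> HIT, frames=[3,2,5] (faults so far: 5)
  step 9: ref 2 -> HIT, frames=[3,2,5] (faults so far: 5)
  step 10: ref 5 -> HIT, frames=[3,2,5] (faults so far: 5)
  step 11: ref 1 -> FAULT, evict 5, frames=[3,2,1] (faults so far: 6)
  FIFO total faults: 6
--- LRU ---
  step 0: ref 2 -> FAULT, frames=[2,-,-] (faults so far: 1)
  step 1: ref 1 -> FAULT, frames=[2,1,-] (faults so far: 2)
  step 2: ref 1 -> HIT, frames=[2,1,-] (faults so far: 2)
  step 3: ref 5 -> FAULT, frames=[2,1,5] (faults so far: 3)
  step 4: ref 3 -> FAULT, evict 2, frames=[3,1,5] (faults so far: 4)
  step 5: ref 2 -> FAULT, evict 1, frames=[3,2,5] (faults so far: 5)
  step 6: ref 2 -> HIT, frames=[3,2,5] (faults so far: 5)
  step 7: ref 3 -> HIT, frames=[3,2,5] (faults so far: 5)
  step 8: ref 3 -> HIT, frames=[3,2,5] (faults so far: 5)
  step 9: ref 2 -> HIT, frames=[3,2,5] (faults so far: 5)
  step 10: ref 5 -> HIT, frames=[3,2,5] (faults so far: 5)
  step 11: ref 1 -> FAULT, evict 3, frames=[1,2,5] (faults so far: 6)
  LRU total faults: 6
--- Optimal ---
  step 0: ref 2 -> FAULT, frames=[2,-,-] (faults so far: 1)
  step 1: ref 1 -> FAULT, frames=[2,1,-] (faults so far: 2)
  step 2: ref 1 -> HIT, frames=[2,1,-] (faults so far: 2)
  step 3: ref 5 -> FAULT, frames=[2,1,5] (faults so far: 3)
  step 4: ref 3 -> FAULT, evict 1, frames=[2,3,5] (faults so far: 4)
  step 5: ref 2 -> HIT, frames=[2,3,5] (faults so far: 4)
  step 6: ref 2 -> HIT, frames=[2,3,5] (faults so far: 4)
  step 7: ref 3 -> HIT, frames=[2,3,5] (faults so far: 4)
  step 8: ref 3 -> HIT, frames=[2,3,5] (faults so far: 4)
  step 9: ref 2 -> HIT, frames=[2,3,5] (faults so far: 4)
  step 10: ref 5 -> HIT, frames=[2,3,5] (faults so far: 4)
  step 11: ref 1 -> FAULT, evict 2, frames=[1,3,5] (faults so far: 5)
  Optimal total faults: 5

Answer: 6 6 5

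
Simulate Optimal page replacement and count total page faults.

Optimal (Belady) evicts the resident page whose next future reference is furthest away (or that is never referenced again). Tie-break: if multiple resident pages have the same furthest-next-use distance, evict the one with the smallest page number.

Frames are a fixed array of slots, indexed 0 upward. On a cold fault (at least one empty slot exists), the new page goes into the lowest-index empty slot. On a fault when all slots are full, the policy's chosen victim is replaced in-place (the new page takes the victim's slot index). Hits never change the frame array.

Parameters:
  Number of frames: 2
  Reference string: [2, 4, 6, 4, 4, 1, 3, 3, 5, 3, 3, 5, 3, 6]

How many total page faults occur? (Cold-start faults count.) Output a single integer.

Step 0: ref 2 → FAULT, frames=[2,-]
Step 1: ref 4 → FAULT, frames=[2,4]
Step 2: ref 6 → FAULT (evict 2), frames=[6,4]
Step 3: ref 4 → HIT, frames=[6,4]
Step 4: ref 4 → HIT, frames=[6,4]
Step 5: ref 1 → FAULT (evict 4), frames=[6,1]
Step 6: ref 3 → FAULT (evict 1), frames=[6,3]
Step 7: ref 3 → HIT, frames=[6,3]
Step 8: ref 5 → FAULT (evict 6), frames=[5,3]
Step 9: ref 3 → HIT, frames=[5,3]
Step 10: ref 3 → HIT, frames=[5,3]
Step 11: ref 5 → HIT, frames=[5,3]
Step 12: ref 3 → HIT, frames=[5,3]
Step 13: ref 6 → FAULT (evict 3), frames=[5,6]
Total faults: 7

Answer: 7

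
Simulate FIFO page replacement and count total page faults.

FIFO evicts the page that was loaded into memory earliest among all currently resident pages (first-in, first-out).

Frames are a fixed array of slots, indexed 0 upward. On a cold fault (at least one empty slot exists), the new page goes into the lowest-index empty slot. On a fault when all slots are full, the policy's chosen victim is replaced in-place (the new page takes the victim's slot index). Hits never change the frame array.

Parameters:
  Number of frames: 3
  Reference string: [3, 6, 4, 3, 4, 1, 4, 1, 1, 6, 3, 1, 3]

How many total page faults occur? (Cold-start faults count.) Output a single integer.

Step 0: ref 3 → FAULT, frames=[3,-,-]
Step 1: ref 6 → FAULT, frames=[3,6,-]
Step 2: ref 4 → FAULT, frames=[3,6,4]
Step 3: ref 3 → HIT, frames=[3,6,4]
Step 4: ref 4 → HIT, frames=[3,6,4]
Step 5: ref 1 → FAULT (evict 3), frames=[1,6,4]
Step 6: ref 4 → HIT, frames=[1,6,4]
Step 7: ref 1 → HIT, frames=[1,6,4]
Step 8: ref 1 → HIT, frames=[1,6,4]
Step 9: ref 6 → HIT, frames=[1,6,4]
Step 10: ref 3 → FAULT (evict 6), frames=[1,3,4]
Step 11: ref 1 → HIT, frames=[1,3,4]
Step 12: ref 3 → HIT, frames=[1,3,4]
Total faults: 5

Answer: 5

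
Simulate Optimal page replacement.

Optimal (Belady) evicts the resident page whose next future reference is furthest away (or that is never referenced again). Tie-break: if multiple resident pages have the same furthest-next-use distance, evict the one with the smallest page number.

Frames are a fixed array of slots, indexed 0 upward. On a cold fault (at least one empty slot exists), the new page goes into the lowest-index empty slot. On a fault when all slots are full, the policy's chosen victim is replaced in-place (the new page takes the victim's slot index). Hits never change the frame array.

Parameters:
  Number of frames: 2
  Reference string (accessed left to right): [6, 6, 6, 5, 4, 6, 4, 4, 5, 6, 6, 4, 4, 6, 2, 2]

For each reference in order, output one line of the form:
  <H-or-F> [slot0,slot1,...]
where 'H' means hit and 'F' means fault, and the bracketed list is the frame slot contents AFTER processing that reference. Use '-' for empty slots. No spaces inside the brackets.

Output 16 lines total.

F [6,-]
H [6,-]
H [6,-]
F [6,5]
F [6,4]
H [6,4]
H [6,4]
H [6,4]
F [6,5]
H [6,5]
H [6,5]
F [6,4]
H [6,4]
H [6,4]
F [6,2]
H [6,2]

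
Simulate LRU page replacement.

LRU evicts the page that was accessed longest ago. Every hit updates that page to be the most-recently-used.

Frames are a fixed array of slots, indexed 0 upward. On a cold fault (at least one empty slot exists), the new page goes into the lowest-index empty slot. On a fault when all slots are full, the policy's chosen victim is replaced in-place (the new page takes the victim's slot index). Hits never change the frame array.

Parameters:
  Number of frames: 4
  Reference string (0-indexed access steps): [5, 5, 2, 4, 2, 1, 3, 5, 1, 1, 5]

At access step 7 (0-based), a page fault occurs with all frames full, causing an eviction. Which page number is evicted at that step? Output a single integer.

Step 0: ref 5 -> FAULT, frames=[5,-,-,-]
Step 1: ref 5 -> HIT, frames=[5,-,-,-]
Step 2: ref 2 -> FAULT, frames=[5,2,-,-]
Step 3: ref 4 -> FAULT, frames=[5,2,4,-]
Step 4: ref 2 -> HIT, frames=[5,2,4,-]
Step 5: ref 1 -> FAULT, frames=[5,2,4,1]
Step 6: ref 3 -> FAULT, evict 5, frames=[3,2,4,1]
Step 7: ref 5 -> FAULT, evict 4, frames=[3,2,5,1]
At step 7: evicted page 4

Answer: 4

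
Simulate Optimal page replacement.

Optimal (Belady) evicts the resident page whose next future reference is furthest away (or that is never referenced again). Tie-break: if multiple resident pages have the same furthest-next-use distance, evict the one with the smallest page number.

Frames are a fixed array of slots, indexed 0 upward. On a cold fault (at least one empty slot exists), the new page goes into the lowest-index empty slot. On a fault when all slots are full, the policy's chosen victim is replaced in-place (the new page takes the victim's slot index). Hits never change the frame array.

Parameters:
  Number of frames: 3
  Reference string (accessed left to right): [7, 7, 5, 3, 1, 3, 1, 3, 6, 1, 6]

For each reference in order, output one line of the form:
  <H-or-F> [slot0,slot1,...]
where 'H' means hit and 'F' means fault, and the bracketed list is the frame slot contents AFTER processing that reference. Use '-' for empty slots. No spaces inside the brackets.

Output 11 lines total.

F [7,-,-]
H [7,-,-]
F [7,5,-]
F [7,5,3]
F [7,1,3]
H [7,1,3]
H [7,1,3]
H [7,1,3]
F [7,1,6]
H [7,1,6]
H [7,1,6]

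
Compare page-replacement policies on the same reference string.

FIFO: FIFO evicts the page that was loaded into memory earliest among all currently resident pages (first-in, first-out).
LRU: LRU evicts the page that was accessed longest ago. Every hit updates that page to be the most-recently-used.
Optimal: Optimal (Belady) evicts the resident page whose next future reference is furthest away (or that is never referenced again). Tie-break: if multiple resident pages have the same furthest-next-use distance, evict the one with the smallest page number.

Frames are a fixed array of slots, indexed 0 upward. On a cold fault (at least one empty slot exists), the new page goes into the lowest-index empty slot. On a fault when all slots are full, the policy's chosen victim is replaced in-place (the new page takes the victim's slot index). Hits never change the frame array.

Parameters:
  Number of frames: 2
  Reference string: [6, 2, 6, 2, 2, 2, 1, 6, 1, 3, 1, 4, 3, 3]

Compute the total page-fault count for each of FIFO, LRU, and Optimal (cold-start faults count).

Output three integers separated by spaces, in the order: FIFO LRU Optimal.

--- FIFO ---
  step 0: ref 6 -> FAULT, frames=[6,-] (faults so far: 1)
  step 1: ref 2 -> FAULT, frames=[6,2] (faults so far: 2)
  step 2: ref 6 -> HIT, frames=[6,2] (faults so far: 2)
  step 3: ref 2 -> HIT, frames=[6,2] (faults so far: 2)
  step 4: ref 2 -> HIT, frames=[6,2] (faults so far: 2)
  step 5: ref 2 -> HIT, frames=[6,2] (faults so far: 2)
  step 6: ref 1 -> FAULT, evict 6, frames=[1,2] (faults so far: 3)
  step 7: ref 6 -> FAULT, evict 2, frames=[1,6] (faults so far: 4)
  step 8: ref 1 -> HIT, frames=[1,6] (faults so far: 4)
  step 9: ref 3 -> FAULT, evict 1, frames=[3,6] (faults so far: 5)
  step 10: ref 1 -> FAULT, evict 6, frames=[3,1] (faults so far: 6)
  step 11: ref 4 -> FAULT, evict 3, frames=[4,1] (faults so far: 7)
  step 12: ref 3 -> FAULT, evict 1, frames=[4,3] (faults so far: 8)
  step 13: ref 3 -> HIT, frames=[4,3] (faults so far: 8)
  FIFO total faults: 8
--- LRU ---
  step 0: ref 6 -> FAULT, frames=[6,-] (faults so far: 1)
  step 1: ref 2 -> FAULT, frames=[6,2] (faults so far: 2)
  step 2: ref 6 -> HIT, frames=[6,2] (faults so far: 2)
  step 3: ref 2 -> HIT, frames=[6,2] (faults so far: 2)
  step 4: ref 2 -> HIT, frames=[6,2] (faults so far: 2)
  step 5: ref 2 -> HIT, frames=[6,2] (faults so far: 2)
  step 6: ref 1 -> FAULT, evict 6, frames=[1,2] (faults so far: 3)
  step 7: ref 6 -> FAULT, evict 2, frames=[1,6] (faults so far: 4)
  step 8: ref 1 -> HIT, frames=[1,6] (faults so far: 4)
  step 9: ref 3 -> FAULT, evict 6, frames=[1,3] (faults so far: 5)
  step 10: ref 1 -> HIT, frames=[1,3] (faults so far: 5)
  step 11: ref 4 -> FAULT, evict 3, frames=[1,4] (faults so far: 6)
  step 12: ref 3 -> FAULT, evict 1, frames=[3,4] (faults so far: 7)
  step 13: ref 3 -> HIT, frames=[3,4] (faults so far: 7)
  LRU total faults: 7
--- Optimal ---
  step 0: ref 6 -> FAULT, frames=[6,-] (faults so far: 1)
  step 1: ref 2 -> FAULT, frames=[6,2] (faults so far: 2)
  step 2: ref 6 -> HIT, frames=[6,2] (faults so far: 2)
  step 3: ref 2 -> HIT, frames=[6,2] (faults so far: 2)
  step 4: ref 2 -> HIT, frames=[6,2] (faults so far: 2)
  step 5: ref 2 -> HIT, frames=[6,2] (faults so far: 2)
  step 6: ref 1 -> FAULT, evict 2, frames=[6,1] (faults so far: 3)
  step 7: ref 6 -> HIT, frames=[6,1] (faults so far: 3)
  step 8: ref 1 -> HIT, frames=[6,1] (faults so far: 3)
  step 9: ref 3 -> FAULT, evict 6, frames=[3,1] (faults so far: 4)
  step 10: ref 1 -> HIT, frames=[3,1] (faults so far: 4)
  step 11: ref 4 -> FAULT, evict 1, frames=[3,4] (faults so far: 5)
  step 12: ref 3 -> HIT, frames=[3,4] (faults so far: 5)
  step 13: ref 3 -> HIT, frames=[3,4] (faults so far: 5)
  Optimal total faults: 5

Answer: 8 7 5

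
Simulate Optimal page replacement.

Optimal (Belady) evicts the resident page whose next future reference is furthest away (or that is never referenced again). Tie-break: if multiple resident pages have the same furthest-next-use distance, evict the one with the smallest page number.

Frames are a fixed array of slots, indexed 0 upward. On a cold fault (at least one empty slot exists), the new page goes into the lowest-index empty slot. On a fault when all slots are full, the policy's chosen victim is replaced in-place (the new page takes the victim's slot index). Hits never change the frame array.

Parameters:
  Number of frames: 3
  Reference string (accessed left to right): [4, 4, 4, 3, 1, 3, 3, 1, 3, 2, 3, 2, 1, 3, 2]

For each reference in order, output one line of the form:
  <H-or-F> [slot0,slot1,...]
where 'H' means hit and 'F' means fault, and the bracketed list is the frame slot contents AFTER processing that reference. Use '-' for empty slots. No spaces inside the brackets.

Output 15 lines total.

F [4,-,-]
H [4,-,-]
H [4,-,-]
F [4,3,-]
F [4,3,1]
H [4,3,1]
H [4,3,1]
H [4,3,1]
H [4,3,1]
F [2,3,1]
H [2,3,1]
H [2,3,1]
H [2,3,1]
H [2,3,1]
H [2,3,1]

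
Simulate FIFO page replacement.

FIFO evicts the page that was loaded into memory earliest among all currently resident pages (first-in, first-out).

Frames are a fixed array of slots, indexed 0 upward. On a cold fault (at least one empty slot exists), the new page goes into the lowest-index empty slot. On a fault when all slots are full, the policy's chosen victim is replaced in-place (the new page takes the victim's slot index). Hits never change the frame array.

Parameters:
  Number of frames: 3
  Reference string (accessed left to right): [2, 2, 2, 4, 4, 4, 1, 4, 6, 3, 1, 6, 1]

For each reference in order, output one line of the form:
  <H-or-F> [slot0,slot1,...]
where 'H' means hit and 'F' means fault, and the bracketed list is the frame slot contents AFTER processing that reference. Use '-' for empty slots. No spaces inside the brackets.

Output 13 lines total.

F [2,-,-]
H [2,-,-]
H [2,-,-]
F [2,4,-]
H [2,4,-]
H [2,4,-]
F [2,4,1]
H [2,4,1]
F [6,4,1]
F [6,3,1]
H [6,3,1]
H [6,3,1]
H [6,3,1]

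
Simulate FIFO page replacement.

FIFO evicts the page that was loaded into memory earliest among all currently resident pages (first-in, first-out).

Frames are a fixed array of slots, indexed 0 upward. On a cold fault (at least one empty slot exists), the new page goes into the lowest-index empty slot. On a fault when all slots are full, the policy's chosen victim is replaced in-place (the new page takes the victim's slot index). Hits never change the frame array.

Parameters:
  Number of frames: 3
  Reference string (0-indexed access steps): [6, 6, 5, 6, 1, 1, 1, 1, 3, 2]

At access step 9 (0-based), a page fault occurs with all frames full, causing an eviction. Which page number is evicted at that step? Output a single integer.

Answer: 5

Derivation:
Step 0: ref 6 -> FAULT, frames=[6,-,-]
Step 1: ref 6 -> HIT, frames=[6,-,-]
Step 2: ref 5 -> FAULT, frames=[6,5,-]
Step 3: ref 6 -> HIT, frames=[6,5,-]
Step 4: ref 1 -> FAULT, frames=[6,5,1]
Step 5: ref 1 -> HIT, frames=[6,5,1]
Step 6: ref 1 -> HIT, frames=[6,5,1]
Step 7: ref 1 -> HIT, frames=[6,5,1]
Step 8: ref 3 -> FAULT, evict 6, frames=[3,5,1]
Step 9: ref 2 -> FAULT, evict 5, frames=[3,2,1]
At step 9: evicted page 5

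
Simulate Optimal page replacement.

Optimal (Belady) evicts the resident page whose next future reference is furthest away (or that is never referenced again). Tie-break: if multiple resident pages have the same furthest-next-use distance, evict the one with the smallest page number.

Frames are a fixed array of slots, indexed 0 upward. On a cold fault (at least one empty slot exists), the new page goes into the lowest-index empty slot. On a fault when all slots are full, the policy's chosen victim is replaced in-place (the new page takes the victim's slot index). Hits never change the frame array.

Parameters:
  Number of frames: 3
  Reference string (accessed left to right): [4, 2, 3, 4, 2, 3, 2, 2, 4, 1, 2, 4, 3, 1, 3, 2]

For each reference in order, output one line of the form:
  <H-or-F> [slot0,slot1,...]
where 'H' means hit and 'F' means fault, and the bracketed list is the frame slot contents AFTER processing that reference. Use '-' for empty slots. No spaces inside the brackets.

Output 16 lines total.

F [4,-,-]
F [4,2,-]
F [4,2,3]
H [4,2,3]
H [4,2,3]
H [4,2,3]
H [4,2,3]
H [4,2,3]
H [4,2,3]
F [4,2,1]
H [4,2,1]
H [4,2,1]
F [3,2,1]
H [3,2,1]
H [3,2,1]
H [3,2,1]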